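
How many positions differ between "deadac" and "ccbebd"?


Comparing "deadac" and "ccbebd" position by position:
  Position 0: 'd' vs 'c' => DIFFER
  Position 1: 'e' vs 'c' => DIFFER
  Position 2: 'a' vs 'b' => DIFFER
  Position 3: 'd' vs 'e' => DIFFER
  Position 4: 'a' vs 'b' => DIFFER
  Position 5: 'c' vs 'd' => DIFFER
Positions that differ: 6

6


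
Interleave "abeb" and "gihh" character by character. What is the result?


Interleaving "abeb" and "gihh":
  Position 0: 'a' from first, 'g' from second => "ag"
  Position 1: 'b' from first, 'i' from second => "bi"
  Position 2: 'e' from first, 'h' from second => "eh"
  Position 3: 'b' from first, 'h' from second => "bh"
Result: agbiehbh

agbiehbh


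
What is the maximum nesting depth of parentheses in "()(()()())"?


Input: "()(()()())"
Tracking depth:
  Position 0 '(': depth becomes 1
  Position 1 ')': depth becomes 0
  Position 2 '(': depth becomes 1
  Position 3 '(': depth becomes 2
  Position 4 ')': depth becomes 1
  Position 5 '(': depth becomes 2
  Position 6 ')': depth becomes 1
  Position 7 '(': depth becomes 2
  Position 8 ')': depth becomes 1
  Position 9 ')': depth becomes 0
Maximum depth reached: 2

2


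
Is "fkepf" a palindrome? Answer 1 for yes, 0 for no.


Input: fkepf
Reversed: fpekf
  Compare pos 0 ('f') with pos 4 ('f'): match
  Compare pos 1 ('k') with pos 3 ('p'): MISMATCH
Result: not a palindrome

0


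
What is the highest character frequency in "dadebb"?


Input: dadebb
Character counts:
  'a': 1
  'b': 2
  'd': 2
  'e': 1
Maximum frequency: 2

2


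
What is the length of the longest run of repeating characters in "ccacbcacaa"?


Input: "ccacbcacaa"
Scanning for longest run:
  Position 1 ('c'): continues run of 'c', length=2
  Position 2 ('a'): new char, reset run to 1
  Position 3 ('c'): new char, reset run to 1
  Position 4 ('b'): new char, reset run to 1
  Position 5 ('c'): new char, reset run to 1
  Position 6 ('a'): new char, reset run to 1
  Position 7 ('c'): new char, reset run to 1
  Position 8 ('a'): new char, reset run to 1
  Position 9 ('a'): continues run of 'a', length=2
Longest run: 'c' with length 2

2


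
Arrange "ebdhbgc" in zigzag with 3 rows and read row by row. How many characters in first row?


Zigzag "ebdhbgc" into 3 rows:
Placing characters:
  'e' => row 0
  'b' => row 1
  'd' => row 2
  'h' => row 1
  'b' => row 0
  'g' => row 1
  'c' => row 2
Rows:
  Row 0: "eb"
  Row 1: "bhg"
  Row 2: "dc"
First row length: 2

2


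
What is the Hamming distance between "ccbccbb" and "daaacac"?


Comparing "ccbccbb" and "daaacac" position by position:
  Position 0: 'c' vs 'd' => differ
  Position 1: 'c' vs 'a' => differ
  Position 2: 'b' vs 'a' => differ
  Position 3: 'c' vs 'a' => differ
  Position 4: 'c' vs 'c' => same
  Position 5: 'b' vs 'a' => differ
  Position 6: 'b' vs 'c' => differ
Total differences (Hamming distance): 6

6


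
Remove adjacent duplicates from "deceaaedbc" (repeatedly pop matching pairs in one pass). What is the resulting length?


Input: deceaaedbc
Stack-based adjacent duplicate removal:
  Read 'd': push. Stack: d
  Read 'e': push. Stack: de
  Read 'c': push. Stack: dec
  Read 'e': push. Stack: dece
  Read 'a': push. Stack: decea
  Read 'a': matches stack top 'a' => pop. Stack: dece
  Read 'e': matches stack top 'e' => pop. Stack: dec
  Read 'd': push. Stack: decd
  Read 'b': push. Stack: decdb
  Read 'c': push. Stack: decdbc
Final stack: "decdbc" (length 6)

6


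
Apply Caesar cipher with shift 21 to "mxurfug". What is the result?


Caesar cipher: shift "mxurfug" by 21
  'm' (pos 12) + 21 = pos 7 = 'h'
  'x' (pos 23) + 21 = pos 18 = 's'
  'u' (pos 20) + 21 = pos 15 = 'p'
  'r' (pos 17) + 21 = pos 12 = 'm'
  'f' (pos 5) + 21 = pos 0 = 'a'
  'u' (pos 20) + 21 = pos 15 = 'p'
  'g' (pos 6) + 21 = pos 1 = 'b'
Result: hspmapb

hspmapb


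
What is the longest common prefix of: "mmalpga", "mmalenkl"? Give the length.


Words: mmalpga, mmalenkl
  Position 0: all 'm' => match
  Position 1: all 'm' => match
  Position 2: all 'a' => match
  Position 3: all 'l' => match
  Position 4: ('p', 'e') => mismatch, stop
LCP = "mmal" (length 4)

4


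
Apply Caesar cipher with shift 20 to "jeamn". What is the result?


Caesar cipher: shift "jeamn" by 20
  'j' (pos 9) + 20 = pos 3 = 'd'
  'e' (pos 4) + 20 = pos 24 = 'y'
  'a' (pos 0) + 20 = pos 20 = 'u'
  'm' (pos 12) + 20 = pos 6 = 'g'
  'n' (pos 13) + 20 = pos 7 = 'h'
Result: dyugh

dyugh


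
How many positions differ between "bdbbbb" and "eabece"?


Comparing "bdbbbb" and "eabece" position by position:
  Position 0: 'b' vs 'e' => DIFFER
  Position 1: 'd' vs 'a' => DIFFER
  Position 2: 'b' vs 'b' => same
  Position 3: 'b' vs 'e' => DIFFER
  Position 4: 'b' vs 'c' => DIFFER
  Position 5: 'b' vs 'e' => DIFFER
Positions that differ: 5

5


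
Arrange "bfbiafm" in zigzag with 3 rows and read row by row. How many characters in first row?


Zigzag "bfbiafm" into 3 rows:
Placing characters:
  'b' => row 0
  'f' => row 1
  'b' => row 2
  'i' => row 1
  'a' => row 0
  'f' => row 1
  'm' => row 2
Rows:
  Row 0: "ba"
  Row 1: "fif"
  Row 2: "bm"
First row length: 2

2


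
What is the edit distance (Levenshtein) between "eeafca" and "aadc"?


Computing edit distance: "eeafca" -> "aadc"
DP table:
           a    a    d    c
      0    1    2    3    4
  e   1    1    2    3    4
  e   2    2    2    3    4
  a   3    2    2    3    4
  f   4    3    3    3    4
  c   5    4    4    4    3
  a   6    5    4    5    4
Edit distance = dp[6][4] = 4

4


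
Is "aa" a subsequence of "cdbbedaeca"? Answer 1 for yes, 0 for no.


Check if "aa" is a subsequence of "cdbbedaeca"
Greedy scan:
  Position 0 ('c'): no match needed
  Position 1 ('d'): no match needed
  Position 2 ('b'): no match needed
  Position 3 ('b'): no match needed
  Position 4 ('e'): no match needed
  Position 5 ('d'): no match needed
  Position 6 ('a'): matches sub[0] = 'a'
  Position 7 ('e'): no match needed
  Position 8 ('c'): no match needed
  Position 9 ('a'): matches sub[1] = 'a'
All 2 characters matched => is a subsequence

1


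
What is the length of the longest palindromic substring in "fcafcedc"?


Input: "fcafcedc"
Checking substrings for palindromes:
  No multi-char palindromic substrings found
Longest palindromic substring: "f" with length 1

1


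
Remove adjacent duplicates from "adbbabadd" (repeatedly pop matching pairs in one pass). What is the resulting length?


Input: adbbabadd
Stack-based adjacent duplicate removal:
  Read 'a': push. Stack: a
  Read 'd': push. Stack: ad
  Read 'b': push. Stack: adb
  Read 'b': matches stack top 'b' => pop. Stack: ad
  Read 'a': push. Stack: ada
  Read 'b': push. Stack: adab
  Read 'a': push. Stack: adaba
  Read 'd': push. Stack: adabad
  Read 'd': matches stack top 'd' => pop. Stack: adaba
Final stack: "adaba" (length 5)

5


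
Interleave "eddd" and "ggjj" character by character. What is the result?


Interleaving "eddd" and "ggjj":
  Position 0: 'e' from first, 'g' from second => "eg"
  Position 1: 'd' from first, 'g' from second => "dg"
  Position 2: 'd' from first, 'j' from second => "dj"
  Position 3: 'd' from first, 'j' from second => "dj"
Result: egdgdjdj

egdgdjdj


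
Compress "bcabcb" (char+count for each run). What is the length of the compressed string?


Input: bcabcb
Runs:
  'b' x 1 => "b1"
  'c' x 1 => "c1"
  'a' x 1 => "a1"
  'b' x 1 => "b1"
  'c' x 1 => "c1"
  'b' x 1 => "b1"
Compressed: "b1c1a1b1c1b1"
Compressed length: 12

12


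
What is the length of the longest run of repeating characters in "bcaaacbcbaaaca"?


Input: "bcaaacbcbaaaca"
Scanning for longest run:
  Position 1 ('c'): new char, reset run to 1
  Position 2 ('a'): new char, reset run to 1
  Position 3 ('a'): continues run of 'a', length=2
  Position 4 ('a'): continues run of 'a', length=3
  Position 5 ('c'): new char, reset run to 1
  Position 6 ('b'): new char, reset run to 1
  Position 7 ('c'): new char, reset run to 1
  Position 8 ('b'): new char, reset run to 1
  Position 9 ('a'): new char, reset run to 1
  Position 10 ('a'): continues run of 'a', length=2
  Position 11 ('a'): continues run of 'a', length=3
  Position 12 ('c'): new char, reset run to 1
  Position 13 ('a'): new char, reset run to 1
Longest run: 'a' with length 3

3


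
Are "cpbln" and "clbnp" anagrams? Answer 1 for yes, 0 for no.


Strings: "cpbln", "clbnp"
Sorted first:  bclnp
Sorted second: bclnp
Sorted forms match => anagrams

1


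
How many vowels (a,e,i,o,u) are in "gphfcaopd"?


Input: gphfcaopd
Checking each character:
  'g' at position 0: consonant
  'p' at position 1: consonant
  'h' at position 2: consonant
  'f' at position 3: consonant
  'c' at position 4: consonant
  'a' at position 5: vowel (running total: 1)
  'o' at position 6: vowel (running total: 2)
  'p' at position 7: consonant
  'd' at position 8: consonant
Total vowels: 2

2


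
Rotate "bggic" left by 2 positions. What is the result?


Input: "bggic", rotate left by 2
First 2 characters: "bg"
Remaining characters: "gic"
Concatenate remaining + first: "gic" + "bg" = "gicbg"

gicbg


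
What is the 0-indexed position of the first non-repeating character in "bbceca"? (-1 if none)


Input: bbceca
Character frequencies:
  'a': 1
  'b': 2
  'c': 2
  'e': 1
Scanning left to right for freq == 1:
  Position 0 ('b'): freq=2, skip
  Position 1 ('b'): freq=2, skip
  Position 2 ('c'): freq=2, skip
  Position 3 ('e'): unique! => answer = 3

3


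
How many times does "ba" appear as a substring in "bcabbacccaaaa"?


Searching for "ba" in "bcabbacccaaaa"
Scanning each position:
  Position 0: "bc" => no
  Position 1: "ca" => no
  Position 2: "ab" => no
  Position 3: "bb" => no
  Position 4: "ba" => MATCH
  Position 5: "ac" => no
  Position 6: "cc" => no
  Position 7: "cc" => no
  Position 8: "ca" => no
  Position 9: "aa" => no
  Position 10: "aa" => no
  Position 11: "aa" => no
Total occurrences: 1

1


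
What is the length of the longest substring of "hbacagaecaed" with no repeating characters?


Input: "hbacagaecaed"
Sliding window (track last position of each char):
  Position 0 ('h'): window [0,0] length 1 -- new best
  Position 1 ('b'): window [0,1] length 2 -- new best
  Position 2 ('a'): window [0,2] length 3 -- new best
  Position 3 ('c'): window [0,3] length 4 -- new best
  Position 4 ('a'): repeat (last at 2), move window start to 3
  Position 4 ('a'): window [3,4] length 2
  Position 5 ('g'): window [3,5] length 3
  Position 6 ('a'): repeat (last at 4), move window start to 5
  Position 6 ('a'): window [5,6] length 2
  Position 7 ('e'): window [5,7] length 3
  Position 8 ('c'): window [5,8] length 4
  Position 9 ('a'): repeat (last at 6), move window start to 7
  Position 9 ('a'): window [7,9] length 3
  Position 10 ('e'): repeat (last at 7), move window start to 8
  Position 10 ('e'): window [8,10] length 3
  Position 11 ('d'): window [8,11] length 4
Longest substring with no repeats: "hbac" with length 4

4


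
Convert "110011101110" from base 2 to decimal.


Input: "110011101110" in base 2
Positional expansion:
  Digit '1' (value 1) x 2^11 = 2048
  Digit '1' (value 1) x 2^10 = 1024
  Digit '0' (value 0) x 2^9 = 0
  Digit '0' (value 0) x 2^8 = 0
  Digit '1' (value 1) x 2^7 = 128
  Digit '1' (value 1) x 2^6 = 64
  Digit '1' (value 1) x 2^5 = 32
  Digit '0' (value 0) x 2^4 = 0
  Digit '1' (value 1) x 2^3 = 8
  Digit '1' (value 1) x 2^2 = 4
  Digit '1' (value 1) x 2^1 = 2
  Digit '0' (value 0) x 2^0 = 0
Sum = 3310

3310


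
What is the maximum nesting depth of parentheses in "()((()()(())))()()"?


Input: "()((()()(())))()()"
Tracking depth:
  Position 0 '(': depth becomes 1
  Position 1 ')': depth becomes 0
  Position 2 '(': depth becomes 1
  Position 3 '(': depth becomes 2
  Position 4 '(': depth becomes 3
  Position 5 ')': depth becomes 2
  Position 6 '(': depth becomes 3
  Position 7 ')': depth becomes 2
  Position 8 '(': depth becomes 3
  Position 9 '(': depth becomes 4
  Position 10 ')': depth becomes 3
  Position 11 ')': depth becomes 2
  Position 12 ')': depth becomes 1
  Position 13 ')': depth becomes 0
  Position 14 '(': depth becomes 1
  Position 15 ')': depth becomes 0
  Position 16 '(': depth becomes 1
  Position 17 ')': depth becomes 0
Maximum depth reached: 4

4


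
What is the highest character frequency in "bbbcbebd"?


Input: bbbcbebd
Character counts:
  'b': 5
  'c': 1
  'd': 1
  'e': 1
Maximum frequency: 5

5


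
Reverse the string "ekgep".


Input: ekgep
Reading characters right to left:
  Position 4: 'p'
  Position 3: 'e'
  Position 2: 'g'
  Position 1: 'k'
  Position 0: 'e'
Reversed: pegke

pegke


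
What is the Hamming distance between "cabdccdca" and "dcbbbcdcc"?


Comparing "cabdccdca" and "dcbbbcdcc" position by position:
  Position 0: 'c' vs 'd' => differ
  Position 1: 'a' vs 'c' => differ
  Position 2: 'b' vs 'b' => same
  Position 3: 'd' vs 'b' => differ
  Position 4: 'c' vs 'b' => differ
  Position 5: 'c' vs 'c' => same
  Position 6: 'd' vs 'd' => same
  Position 7: 'c' vs 'c' => same
  Position 8: 'a' vs 'c' => differ
Total differences (Hamming distance): 5

5


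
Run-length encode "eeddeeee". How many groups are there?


Input: eeddeeee
Scanning for consecutive runs:
  Group 1: 'e' x 2 (positions 0-1)
  Group 2: 'd' x 2 (positions 2-3)
  Group 3: 'e' x 4 (positions 4-7)
Total groups: 3

3


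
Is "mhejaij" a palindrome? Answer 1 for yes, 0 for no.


Input: mhejaij
Reversed: jiajehm
  Compare pos 0 ('m') with pos 6 ('j'): MISMATCH
  Compare pos 1 ('h') with pos 5 ('i'): MISMATCH
  Compare pos 2 ('e') with pos 4 ('a'): MISMATCH
Result: not a palindrome

0


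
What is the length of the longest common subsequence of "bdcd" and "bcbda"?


LCS of "bdcd" and "bcbda"
DP table:
           b    c    b    d    a
      0    0    0    0    0    0
  b   0    1    1    1    1    1
  d   0    1    1    1    2    2
  c   0    1    2    2    2    2
  d   0    1    2    2    3    3
LCS length = dp[4][5] = 3

3


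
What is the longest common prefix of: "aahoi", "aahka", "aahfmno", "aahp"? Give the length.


Words: aahoi, aahka, aahfmno, aahp
  Position 0: all 'a' => match
  Position 1: all 'a' => match
  Position 2: all 'h' => match
  Position 3: ('o', 'k', 'f', 'p') => mismatch, stop
LCP = "aah" (length 3)

3


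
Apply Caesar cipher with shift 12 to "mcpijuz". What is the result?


Caesar cipher: shift "mcpijuz" by 12
  'm' (pos 12) + 12 = pos 24 = 'y'
  'c' (pos 2) + 12 = pos 14 = 'o'
  'p' (pos 15) + 12 = pos 1 = 'b'
  'i' (pos 8) + 12 = pos 20 = 'u'
  'j' (pos 9) + 12 = pos 21 = 'v'
  'u' (pos 20) + 12 = pos 6 = 'g'
  'z' (pos 25) + 12 = pos 11 = 'l'
Result: yobuvgl

yobuvgl


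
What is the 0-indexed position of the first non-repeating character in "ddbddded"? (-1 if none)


Input: ddbddded
Character frequencies:
  'b': 1
  'd': 6
  'e': 1
Scanning left to right for freq == 1:
  Position 0 ('d'): freq=6, skip
  Position 1 ('d'): freq=6, skip
  Position 2 ('b'): unique! => answer = 2

2


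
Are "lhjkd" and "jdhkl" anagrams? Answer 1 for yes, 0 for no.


Strings: "lhjkd", "jdhkl"
Sorted first:  dhjkl
Sorted second: dhjkl
Sorted forms match => anagrams

1


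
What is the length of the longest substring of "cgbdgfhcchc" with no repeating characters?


Input: "cgbdgfhcchc"
Sliding window (track last position of each char):
  Position 0 ('c'): window [0,0] length 1 -- new best
  Position 1 ('g'): window [0,1] length 2 -- new best
  Position 2 ('b'): window [0,2] length 3 -- new best
  Position 3 ('d'): window [0,3] length 4 -- new best
  Position 4 ('g'): repeat (last at 1), move window start to 2
  Position 4 ('g'): window [2,4] length 3
  Position 5 ('f'): window [2,5] length 4
  Position 6 ('h'): window [2,6] length 5 -- new best
  Position 7 ('c'): window [2,7] length 6 -- new best
  Position 8 ('c'): repeat (last at 7), move window start to 8
  Position 8 ('c'): window [8,8] length 1
  Position 9 ('h'): window [8,9] length 2
  Position 10 ('c'): repeat (last at 8), move window start to 9
  Position 10 ('c'): window [9,10] length 2
Longest substring with no repeats: "bdgfhc" with length 6

6


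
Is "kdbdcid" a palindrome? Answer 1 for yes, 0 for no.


Input: kdbdcid
Reversed: dicdbdk
  Compare pos 0 ('k') with pos 6 ('d'): MISMATCH
  Compare pos 1 ('d') with pos 5 ('i'): MISMATCH
  Compare pos 2 ('b') with pos 4 ('c'): MISMATCH
Result: not a palindrome

0


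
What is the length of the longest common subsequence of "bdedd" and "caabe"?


LCS of "bdedd" and "caabe"
DP table:
           c    a    a    b    e
      0    0    0    0    0    0
  b   0    0    0    0    1    1
  d   0    0    0    0    1    1
  e   0    0    0    0    1    2
  d   0    0    0    0    1    2
  d   0    0    0    0    1    2
LCS length = dp[5][5] = 2

2


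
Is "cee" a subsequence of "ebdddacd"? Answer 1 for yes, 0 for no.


Check if "cee" is a subsequence of "ebdddacd"
Greedy scan:
  Position 0 ('e'): no match needed
  Position 1 ('b'): no match needed
  Position 2 ('d'): no match needed
  Position 3 ('d'): no match needed
  Position 4 ('d'): no match needed
  Position 5 ('a'): no match needed
  Position 6 ('c'): matches sub[0] = 'c'
  Position 7 ('d'): no match needed
Only matched 1/3 characters => not a subsequence

0


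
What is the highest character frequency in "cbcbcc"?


Input: cbcbcc
Character counts:
  'b': 2
  'c': 4
Maximum frequency: 4

4


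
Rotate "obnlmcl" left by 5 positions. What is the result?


Input: "obnlmcl", rotate left by 5
First 5 characters: "obnlm"
Remaining characters: "cl"
Concatenate remaining + first: "cl" + "obnlm" = "clobnlm"

clobnlm


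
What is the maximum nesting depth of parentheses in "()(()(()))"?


Input: "()(()(()))"
Tracking depth:
  Position 0 '(': depth becomes 1
  Position 1 ')': depth becomes 0
  Position 2 '(': depth becomes 1
  Position 3 '(': depth becomes 2
  Position 4 ')': depth becomes 1
  Position 5 '(': depth becomes 2
  Position 6 '(': depth becomes 3
  Position 7 ')': depth becomes 2
  Position 8 ')': depth becomes 1
  Position 9 ')': depth becomes 0
Maximum depth reached: 3

3


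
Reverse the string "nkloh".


Input: nkloh
Reading characters right to left:
  Position 4: 'h'
  Position 3: 'o'
  Position 2: 'l'
  Position 1: 'k'
  Position 0: 'n'
Reversed: holkn

holkn


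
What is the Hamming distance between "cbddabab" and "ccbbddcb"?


Comparing "cbddabab" and "ccbbddcb" position by position:
  Position 0: 'c' vs 'c' => same
  Position 1: 'b' vs 'c' => differ
  Position 2: 'd' vs 'b' => differ
  Position 3: 'd' vs 'b' => differ
  Position 4: 'a' vs 'd' => differ
  Position 5: 'b' vs 'd' => differ
  Position 6: 'a' vs 'c' => differ
  Position 7: 'b' vs 'b' => same
Total differences (Hamming distance): 6

6


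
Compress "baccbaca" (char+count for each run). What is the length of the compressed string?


Input: baccbaca
Runs:
  'b' x 1 => "b1"
  'a' x 1 => "a1"
  'c' x 2 => "c2"
  'b' x 1 => "b1"
  'a' x 1 => "a1"
  'c' x 1 => "c1"
  'a' x 1 => "a1"
Compressed: "b1a1c2b1a1c1a1"
Compressed length: 14

14


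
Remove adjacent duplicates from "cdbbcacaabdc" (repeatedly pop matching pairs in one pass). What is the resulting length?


Input: cdbbcacaabdc
Stack-based adjacent duplicate removal:
  Read 'c': push. Stack: c
  Read 'd': push. Stack: cd
  Read 'b': push. Stack: cdb
  Read 'b': matches stack top 'b' => pop. Stack: cd
  Read 'c': push. Stack: cdc
  Read 'a': push. Stack: cdca
  Read 'c': push. Stack: cdcac
  Read 'a': push. Stack: cdcaca
  Read 'a': matches stack top 'a' => pop. Stack: cdcac
  Read 'b': push. Stack: cdcacb
  Read 'd': push. Stack: cdcacbd
  Read 'c': push. Stack: cdcacbdc
Final stack: "cdcacbdc" (length 8)

8


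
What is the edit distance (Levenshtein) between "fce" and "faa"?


Computing edit distance: "fce" -> "faa"
DP table:
           f    a    a
      0    1    2    3
  f   1    0    1    2
  c   2    1    1    2
  e   3    2    2    2
Edit distance = dp[3][3] = 2

2


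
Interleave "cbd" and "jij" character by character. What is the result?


Interleaving "cbd" and "jij":
  Position 0: 'c' from first, 'j' from second => "cj"
  Position 1: 'b' from first, 'i' from second => "bi"
  Position 2: 'd' from first, 'j' from second => "dj"
Result: cjbidj

cjbidj


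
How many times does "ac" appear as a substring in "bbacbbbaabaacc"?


Searching for "ac" in "bbacbbbaabaacc"
Scanning each position:
  Position 0: "bb" => no
  Position 1: "ba" => no
  Position 2: "ac" => MATCH
  Position 3: "cb" => no
  Position 4: "bb" => no
  Position 5: "bb" => no
  Position 6: "ba" => no
  Position 7: "aa" => no
  Position 8: "ab" => no
  Position 9: "ba" => no
  Position 10: "aa" => no
  Position 11: "ac" => MATCH
  Position 12: "cc" => no
Total occurrences: 2

2


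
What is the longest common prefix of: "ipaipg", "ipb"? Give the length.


Words: ipaipg, ipb
  Position 0: all 'i' => match
  Position 1: all 'p' => match
  Position 2: ('a', 'b') => mismatch, stop
LCP = "ip" (length 2)

2


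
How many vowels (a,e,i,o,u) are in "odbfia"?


Input: odbfia
Checking each character:
  'o' at position 0: vowel (running total: 1)
  'd' at position 1: consonant
  'b' at position 2: consonant
  'f' at position 3: consonant
  'i' at position 4: vowel (running total: 2)
  'a' at position 5: vowel (running total: 3)
Total vowels: 3

3


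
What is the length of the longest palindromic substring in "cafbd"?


Input: "cafbd"
Checking substrings for palindromes:
  No multi-char palindromic substrings found
Longest palindromic substring: "c" with length 1

1


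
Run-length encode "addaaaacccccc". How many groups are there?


Input: addaaaacccccc
Scanning for consecutive runs:
  Group 1: 'a' x 1 (positions 0-0)
  Group 2: 'd' x 2 (positions 1-2)
  Group 3: 'a' x 4 (positions 3-6)
  Group 4: 'c' x 6 (positions 7-12)
Total groups: 4

4


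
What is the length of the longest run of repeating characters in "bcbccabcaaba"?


Input: "bcbccabcaaba"
Scanning for longest run:
  Position 1 ('c'): new char, reset run to 1
  Position 2 ('b'): new char, reset run to 1
  Position 3 ('c'): new char, reset run to 1
  Position 4 ('c'): continues run of 'c', length=2
  Position 5 ('a'): new char, reset run to 1
  Position 6 ('b'): new char, reset run to 1
  Position 7 ('c'): new char, reset run to 1
  Position 8 ('a'): new char, reset run to 1
  Position 9 ('a'): continues run of 'a', length=2
  Position 10 ('b'): new char, reset run to 1
  Position 11 ('a'): new char, reset run to 1
Longest run: 'c' with length 2

2


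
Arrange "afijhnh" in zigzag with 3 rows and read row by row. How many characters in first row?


Zigzag "afijhnh" into 3 rows:
Placing characters:
  'a' => row 0
  'f' => row 1
  'i' => row 2
  'j' => row 1
  'h' => row 0
  'n' => row 1
  'h' => row 2
Rows:
  Row 0: "ah"
  Row 1: "fjn"
  Row 2: "ih"
First row length: 2

2


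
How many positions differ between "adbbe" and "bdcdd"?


Comparing "adbbe" and "bdcdd" position by position:
  Position 0: 'a' vs 'b' => DIFFER
  Position 1: 'd' vs 'd' => same
  Position 2: 'b' vs 'c' => DIFFER
  Position 3: 'b' vs 'd' => DIFFER
  Position 4: 'e' vs 'd' => DIFFER
Positions that differ: 4

4


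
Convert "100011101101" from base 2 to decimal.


Input: "100011101101" in base 2
Positional expansion:
  Digit '1' (value 1) x 2^11 = 2048
  Digit '0' (value 0) x 2^10 = 0
  Digit '0' (value 0) x 2^9 = 0
  Digit '0' (value 0) x 2^8 = 0
  Digit '1' (value 1) x 2^7 = 128
  Digit '1' (value 1) x 2^6 = 64
  Digit '1' (value 1) x 2^5 = 32
  Digit '0' (value 0) x 2^4 = 0
  Digit '1' (value 1) x 2^3 = 8
  Digit '1' (value 1) x 2^2 = 4
  Digit '0' (value 0) x 2^1 = 0
  Digit '1' (value 1) x 2^0 = 1
Sum = 2285

2285


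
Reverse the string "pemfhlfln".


Input: pemfhlfln
Reading characters right to left:
  Position 8: 'n'
  Position 7: 'l'
  Position 6: 'f'
  Position 5: 'l'
  Position 4: 'h'
  Position 3: 'f'
  Position 2: 'm'
  Position 1: 'e'
  Position 0: 'p'
Reversed: nlflhfmep

nlflhfmep


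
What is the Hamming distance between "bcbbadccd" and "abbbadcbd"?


Comparing "bcbbadccd" and "abbbadcbd" position by position:
  Position 0: 'b' vs 'a' => differ
  Position 1: 'c' vs 'b' => differ
  Position 2: 'b' vs 'b' => same
  Position 3: 'b' vs 'b' => same
  Position 4: 'a' vs 'a' => same
  Position 5: 'd' vs 'd' => same
  Position 6: 'c' vs 'c' => same
  Position 7: 'c' vs 'b' => differ
  Position 8: 'd' vs 'd' => same
Total differences (Hamming distance): 3

3


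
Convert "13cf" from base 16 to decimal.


Input: "13cf" in base 16
Positional expansion:
  Digit '1' (value 1) x 16^3 = 4096
  Digit '3' (value 3) x 16^2 = 768
  Digit 'c' (value 12) x 16^1 = 192
  Digit 'f' (value 15) x 16^0 = 15
Sum = 5071

5071


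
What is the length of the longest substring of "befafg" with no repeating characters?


Input: "befafg"
Sliding window (track last position of each char):
  Position 0 ('b'): window [0,0] length 1 -- new best
  Position 1 ('e'): window [0,1] length 2 -- new best
  Position 2 ('f'): window [0,2] length 3 -- new best
  Position 3 ('a'): window [0,3] length 4 -- new best
  Position 4 ('f'): repeat (last at 2), move window start to 3
  Position 4 ('f'): window [3,4] length 2
  Position 5 ('g'): window [3,5] length 3
Longest substring with no repeats: "befa" with length 4

4


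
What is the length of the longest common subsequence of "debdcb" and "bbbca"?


LCS of "debdcb" and "bbbca"
DP table:
           b    b    b    c    a
      0    0    0    0    0    0
  d   0    0    0    0    0    0
  e   0    0    0    0    0    0
  b   0    1    1    1    1    1
  d   0    1    1    1    1    1
  c   0    1    1    1    2    2
  b   0    1    2    2    2    2
LCS length = dp[6][5] = 2

2


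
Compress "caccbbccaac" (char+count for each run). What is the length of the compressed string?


Input: caccbbccaac
Runs:
  'c' x 1 => "c1"
  'a' x 1 => "a1"
  'c' x 2 => "c2"
  'b' x 2 => "b2"
  'c' x 2 => "c2"
  'a' x 2 => "a2"
  'c' x 1 => "c1"
Compressed: "c1a1c2b2c2a2c1"
Compressed length: 14

14


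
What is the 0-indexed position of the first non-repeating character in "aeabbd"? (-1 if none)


Input: aeabbd
Character frequencies:
  'a': 2
  'b': 2
  'd': 1
  'e': 1
Scanning left to right for freq == 1:
  Position 0 ('a'): freq=2, skip
  Position 1 ('e'): unique! => answer = 1

1


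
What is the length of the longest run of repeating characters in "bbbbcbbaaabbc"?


Input: "bbbbcbbaaabbc"
Scanning for longest run:
  Position 1 ('b'): continues run of 'b', length=2
  Position 2 ('b'): continues run of 'b', length=3
  Position 3 ('b'): continues run of 'b', length=4
  Position 4 ('c'): new char, reset run to 1
  Position 5 ('b'): new char, reset run to 1
  Position 6 ('b'): continues run of 'b', length=2
  Position 7 ('a'): new char, reset run to 1
  Position 8 ('a'): continues run of 'a', length=2
  Position 9 ('a'): continues run of 'a', length=3
  Position 10 ('b'): new char, reset run to 1
  Position 11 ('b'): continues run of 'b', length=2
  Position 12 ('c'): new char, reset run to 1
Longest run: 'b' with length 4

4


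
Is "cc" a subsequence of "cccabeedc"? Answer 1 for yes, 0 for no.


Check if "cc" is a subsequence of "cccabeedc"
Greedy scan:
  Position 0 ('c'): matches sub[0] = 'c'
  Position 1 ('c'): matches sub[1] = 'c'
  Position 2 ('c'): no match needed
  Position 3 ('a'): no match needed
  Position 4 ('b'): no match needed
  Position 5 ('e'): no match needed
  Position 6 ('e'): no match needed
  Position 7 ('d'): no match needed
  Position 8 ('c'): no match needed
All 2 characters matched => is a subsequence

1


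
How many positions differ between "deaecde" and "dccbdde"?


Comparing "deaecde" and "dccbdde" position by position:
  Position 0: 'd' vs 'd' => same
  Position 1: 'e' vs 'c' => DIFFER
  Position 2: 'a' vs 'c' => DIFFER
  Position 3: 'e' vs 'b' => DIFFER
  Position 4: 'c' vs 'd' => DIFFER
  Position 5: 'd' vs 'd' => same
  Position 6: 'e' vs 'e' => same
Positions that differ: 4

4


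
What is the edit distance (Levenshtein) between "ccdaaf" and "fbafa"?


Computing edit distance: "ccdaaf" -> "fbafa"
DP table:
           f    b    a    f    a
      0    1    2    3    4    5
  c   1    1    2    3    4    5
  c   2    2    2    3    4    5
  d   3    3    3    3    4    5
  a   4    4    4    3    4    4
  a   5    5    5    4    4    4
  f   6    5    6    5    4    5
Edit distance = dp[6][5] = 5

5


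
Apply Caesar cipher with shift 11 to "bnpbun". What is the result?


Caesar cipher: shift "bnpbun" by 11
  'b' (pos 1) + 11 = pos 12 = 'm'
  'n' (pos 13) + 11 = pos 24 = 'y'
  'p' (pos 15) + 11 = pos 0 = 'a'
  'b' (pos 1) + 11 = pos 12 = 'm'
  'u' (pos 20) + 11 = pos 5 = 'f'
  'n' (pos 13) + 11 = pos 24 = 'y'
Result: myamfy

myamfy


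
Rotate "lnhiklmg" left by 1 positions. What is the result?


Input: "lnhiklmg", rotate left by 1
First 1 characters: "l"
Remaining characters: "nhiklmg"
Concatenate remaining + first: "nhiklmg" + "l" = "nhiklmgl"

nhiklmgl


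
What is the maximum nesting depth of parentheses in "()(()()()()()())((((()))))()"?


Input: "()(()()()()()())((((()))))()"
Tracking depth:
  Position 0 '(': depth becomes 1
  Position 1 ')': depth becomes 0
  Position 2 '(': depth becomes 1
  Position 3 '(': depth becomes 2
  Position 4 ')': depth becomes 1
  Position 5 '(': depth becomes 2
  Position 6 ')': depth becomes 1
  Position 7 '(': depth becomes 2
  Position 8 ')': depth becomes 1
  Position 9 '(': depth becomes 2
  Position 10 ')': depth becomes 1
  Position 11 '(': depth becomes 2
  Position 12 ')': depth becomes 1
  Position 13 '(': depth becomes 2
  Position 14 ')': depth becomes 1
  Position 15 ')': depth becomes 0
  Position 16 '(': depth becomes 1
  Position 17 '(': depth becomes 2
  Position 18 '(': depth becomes 3
  Position 19 '(': depth becomes 4
  Position 20 '(': depth becomes 5
  Position 21 ')': depth becomes 4
  Position 22 ')': depth becomes 3
  Position 23 ')': depth becomes 2
  Position 24 ')': depth becomes 1
  Position 25 ')': depth becomes 0
  Position 26 '(': depth becomes 1
  Position 27 ')': depth becomes 0
Maximum depth reached: 5

5


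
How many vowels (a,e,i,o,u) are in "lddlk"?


Input: lddlk
Checking each character:
  'l' at position 0: consonant
  'd' at position 1: consonant
  'd' at position 2: consonant
  'l' at position 3: consonant
  'k' at position 4: consonant
Total vowels: 0

0


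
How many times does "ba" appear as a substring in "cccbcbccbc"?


Searching for "ba" in "cccbcbccbc"
Scanning each position:
  Position 0: "cc" => no
  Position 1: "cc" => no
  Position 2: "cb" => no
  Position 3: "bc" => no
  Position 4: "cb" => no
  Position 5: "bc" => no
  Position 6: "cc" => no
  Position 7: "cb" => no
  Position 8: "bc" => no
Total occurrences: 0

0


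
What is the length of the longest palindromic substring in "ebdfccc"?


Input: "ebdfccc"
Checking substrings for palindromes:
  [4:7] "ccc" (len 3) => palindrome
  [4:6] "cc" (len 2) => palindrome
  [5:7] "cc" (len 2) => palindrome
Longest palindromic substring: "ccc" with length 3

3


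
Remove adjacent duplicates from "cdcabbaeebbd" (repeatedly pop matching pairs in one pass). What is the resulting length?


Input: cdcabbaeebbd
Stack-based adjacent duplicate removal:
  Read 'c': push. Stack: c
  Read 'd': push. Stack: cd
  Read 'c': push. Stack: cdc
  Read 'a': push. Stack: cdca
  Read 'b': push. Stack: cdcab
  Read 'b': matches stack top 'b' => pop. Stack: cdca
  Read 'a': matches stack top 'a' => pop. Stack: cdc
  Read 'e': push. Stack: cdce
  Read 'e': matches stack top 'e' => pop. Stack: cdc
  Read 'b': push. Stack: cdcb
  Read 'b': matches stack top 'b' => pop. Stack: cdc
  Read 'd': push. Stack: cdcd
Final stack: "cdcd" (length 4)

4


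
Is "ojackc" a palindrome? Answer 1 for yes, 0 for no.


Input: ojackc
Reversed: ckcajo
  Compare pos 0 ('o') with pos 5 ('c'): MISMATCH
  Compare pos 1 ('j') with pos 4 ('k'): MISMATCH
  Compare pos 2 ('a') with pos 3 ('c'): MISMATCH
Result: not a palindrome

0


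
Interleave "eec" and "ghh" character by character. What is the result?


Interleaving "eec" and "ghh":
  Position 0: 'e' from first, 'g' from second => "eg"
  Position 1: 'e' from first, 'h' from second => "eh"
  Position 2: 'c' from first, 'h' from second => "ch"
Result: egehch

egehch


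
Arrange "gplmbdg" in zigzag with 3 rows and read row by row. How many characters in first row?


Zigzag "gplmbdg" into 3 rows:
Placing characters:
  'g' => row 0
  'p' => row 1
  'l' => row 2
  'm' => row 1
  'b' => row 0
  'd' => row 1
  'g' => row 2
Rows:
  Row 0: "gb"
  Row 1: "pmd"
  Row 2: "lg"
First row length: 2

2


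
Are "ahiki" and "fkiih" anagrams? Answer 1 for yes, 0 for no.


Strings: "ahiki", "fkiih"
Sorted first:  ahiik
Sorted second: fhiik
Differ at position 0: 'a' vs 'f' => not anagrams

0


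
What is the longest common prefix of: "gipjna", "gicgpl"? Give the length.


Words: gipjna, gicgpl
  Position 0: all 'g' => match
  Position 1: all 'i' => match
  Position 2: ('p', 'c') => mismatch, stop
LCP = "gi" (length 2)

2


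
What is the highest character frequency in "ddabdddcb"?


Input: ddabdddcb
Character counts:
  'a': 1
  'b': 2
  'c': 1
  'd': 5
Maximum frequency: 5

5


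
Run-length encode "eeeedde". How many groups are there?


Input: eeeedde
Scanning for consecutive runs:
  Group 1: 'e' x 4 (positions 0-3)
  Group 2: 'd' x 2 (positions 4-5)
  Group 3: 'e' x 1 (positions 6-6)
Total groups: 3

3


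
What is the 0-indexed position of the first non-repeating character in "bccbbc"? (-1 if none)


Input: bccbbc
Character frequencies:
  'b': 3
  'c': 3
Scanning left to right for freq == 1:
  Position 0 ('b'): freq=3, skip
  Position 1 ('c'): freq=3, skip
  Position 2 ('c'): freq=3, skip
  Position 3 ('b'): freq=3, skip
  Position 4 ('b'): freq=3, skip
  Position 5 ('c'): freq=3, skip
  No unique character found => answer = -1

-1


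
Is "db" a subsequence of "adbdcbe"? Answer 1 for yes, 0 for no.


Check if "db" is a subsequence of "adbdcbe"
Greedy scan:
  Position 0 ('a'): no match needed
  Position 1 ('d'): matches sub[0] = 'd'
  Position 2 ('b'): matches sub[1] = 'b'
  Position 3 ('d'): no match needed
  Position 4 ('c'): no match needed
  Position 5 ('b'): no match needed
  Position 6 ('e'): no match needed
All 2 characters matched => is a subsequence

1


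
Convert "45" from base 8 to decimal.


Input: "45" in base 8
Positional expansion:
  Digit '4' (value 4) x 8^1 = 32
  Digit '5' (value 5) x 8^0 = 5
Sum = 37

37


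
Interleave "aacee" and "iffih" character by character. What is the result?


Interleaving "aacee" and "iffih":
  Position 0: 'a' from first, 'i' from second => "ai"
  Position 1: 'a' from first, 'f' from second => "af"
  Position 2: 'c' from first, 'f' from second => "cf"
  Position 3: 'e' from first, 'i' from second => "ei"
  Position 4: 'e' from first, 'h' from second => "eh"
Result: aiafcfeieh

aiafcfeieh


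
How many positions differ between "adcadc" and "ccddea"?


Comparing "adcadc" and "ccddea" position by position:
  Position 0: 'a' vs 'c' => DIFFER
  Position 1: 'd' vs 'c' => DIFFER
  Position 2: 'c' vs 'd' => DIFFER
  Position 3: 'a' vs 'd' => DIFFER
  Position 4: 'd' vs 'e' => DIFFER
  Position 5: 'c' vs 'a' => DIFFER
Positions that differ: 6

6


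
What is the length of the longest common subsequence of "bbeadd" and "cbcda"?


LCS of "bbeadd" and "cbcda"
DP table:
           c    b    c    d    a
      0    0    0    0    0    0
  b   0    0    1    1    1    1
  b   0    0    1    1    1    1
  e   0    0    1    1    1    1
  a   0    0    1    1    1    2
  d   0    0    1    1    2    2
  d   0    0    1    1    2    2
LCS length = dp[6][5] = 2

2


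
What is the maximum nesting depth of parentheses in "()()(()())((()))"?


Input: "()()(()())((()))"
Tracking depth:
  Position 0 '(': depth becomes 1
  Position 1 ')': depth becomes 0
  Position 2 '(': depth becomes 1
  Position 3 ')': depth becomes 0
  Position 4 '(': depth becomes 1
  Position 5 '(': depth becomes 2
  Position 6 ')': depth becomes 1
  Position 7 '(': depth becomes 2
  Position 8 ')': depth becomes 1
  Position 9 ')': depth becomes 0
  Position 10 '(': depth becomes 1
  Position 11 '(': depth becomes 2
  Position 12 '(': depth becomes 3
  Position 13 ')': depth becomes 2
  Position 14 ')': depth becomes 1
  Position 15 ')': depth becomes 0
Maximum depth reached: 3

3


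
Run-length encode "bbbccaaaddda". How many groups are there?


Input: bbbccaaaddda
Scanning for consecutive runs:
  Group 1: 'b' x 3 (positions 0-2)
  Group 2: 'c' x 2 (positions 3-4)
  Group 3: 'a' x 3 (positions 5-7)
  Group 4: 'd' x 3 (positions 8-10)
  Group 5: 'a' x 1 (positions 11-11)
Total groups: 5

5


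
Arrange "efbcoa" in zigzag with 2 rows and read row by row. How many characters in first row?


Zigzag "efbcoa" into 2 rows:
Placing characters:
  'e' => row 0
  'f' => row 1
  'b' => row 0
  'c' => row 1
  'o' => row 0
  'a' => row 1
Rows:
  Row 0: "ebo"
  Row 1: "fca"
First row length: 3

3


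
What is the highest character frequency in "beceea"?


Input: beceea
Character counts:
  'a': 1
  'b': 1
  'c': 1
  'e': 3
Maximum frequency: 3

3


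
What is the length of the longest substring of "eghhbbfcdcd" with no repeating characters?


Input: "eghhbbfcdcd"
Sliding window (track last position of each char):
  Position 0 ('e'): window [0,0] length 1 -- new best
  Position 1 ('g'): window [0,1] length 2 -- new best
  Position 2 ('h'): window [0,2] length 3 -- new best
  Position 3 ('h'): repeat (last at 2), move window start to 3
  Position 3 ('h'): window [3,3] length 1
  Position 4 ('b'): window [3,4] length 2
  Position 5 ('b'): repeat (last at 4), move window start to 5
  Position 5 ('b'): window [5,5] length 1
  Position 6 ('f'): window [5,6] length 2
  Position 7 ('c'): window [5,7] length 3
  Position 8 ('d'): window [5,8] length 4 -- new best
  Position 9 ('c'): repeat (last at 7), move window start to 8
  Position 9 ('c'): window [8,9] length 2
  Position 10 ('d'): repeat (last at 8), move window start to 9
  Position 10 ('d'): window [9,10] length 2
Longest substring with no repeats: "bfcd" with length 4

4


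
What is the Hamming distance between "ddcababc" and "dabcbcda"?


Comparing "ddcababc" and "dabcbcda" position by position:
  Position 0: 'd' vs 'd' => same
  Position 1: 'd' vs 'a' => differ
  Position 2: 'c' vs 'b' => differ
  Position 3: 'a' vs 'c' => differ
  Position 4: 'b' vs 'b' => same
  Position 5: 'a' vs 'c' => differ
  Position 6: 'b' vs 'd' => differ
  Position 7: 'c' vs 'a' => differ
Total differences (Hamming distance): 6

6


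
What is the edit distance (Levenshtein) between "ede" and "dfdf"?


Computing edit distance: "ede" -> "dfdf"
DP table:
           d    f    d    f
      0    1    2    3    4
  e   1    1    2    3    4
  d   2    1    2    2    3
  e   3    2    2    3    3
Edit distance = dp[3][4] = 3

3


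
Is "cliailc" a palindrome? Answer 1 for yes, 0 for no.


Input: cliailc
Reversed: cliailc
  Compare pos 0 ('c') with pos 6 ('c'): match
  Compare pos 1 ('l') with pos 5 ('l'): match
  Compare pos 2 ('i') with pos 4 ('i'): match
Result: palindrome

1


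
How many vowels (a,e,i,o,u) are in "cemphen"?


Input: cemphen
Checking each character:
  'c' at position 0: consonant
  'e' at position 1: vowel (running total: 1)
  'm' at position 2: consonant
  'p' at position 3: consonant
  'h' at position 4: consonant
  'e' at position 5: vowel (running total: 2)
  'n' at position 6: consonant
Total vowels: 2

2


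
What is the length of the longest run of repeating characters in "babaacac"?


Input: "babaacac"
Scanning for longest run:
  Position 1 ('a'): new char, reset run to 1
  Position 2 ('b'): new char, reset run to 1
  Position 3 ('a'): new char, reset run to 1
  Position 4 ('a'): continues run of 'a', length=2
  Position 5 ('c'): new char, reset run to 1
  Position 6 ('a'): new char, reset run to 1
  Position 7 ('c'): new char, reset run to 1
Longest run: 'a' with length 2

2
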